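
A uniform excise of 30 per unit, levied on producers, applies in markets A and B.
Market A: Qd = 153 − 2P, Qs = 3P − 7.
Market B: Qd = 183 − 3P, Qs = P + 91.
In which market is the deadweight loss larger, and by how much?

Market A, by 202.5.

Market A: pre-tax P* = 32, Q* = 89; post-tax Q = 53; deadweight loss = 540.
Market B: pre-tax P* = 23, Q* = 114; post-tax Q = 91.5; deadweight loss = 337.5.
Difference: 540 vs 337.5 → market A is larger by 202.5.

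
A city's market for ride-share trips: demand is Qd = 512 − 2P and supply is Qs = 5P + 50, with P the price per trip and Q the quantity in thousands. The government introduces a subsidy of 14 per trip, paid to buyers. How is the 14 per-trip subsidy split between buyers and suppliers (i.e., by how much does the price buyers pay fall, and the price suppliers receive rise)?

Without the subsidy, 512 − 2P = 5P + 50 gives 7P = 462, so P* = 66 and Q* = 380.
With a per-unit subsidy paid to buyers, each effectively pays P − 14, so demand becomes Qd = 512 − 2(P − 14).
Solving gives Q = 400 with buyers paying 56 and suppliers receiving 70 (the 14 wedge).
Gain to buyers: 10; to suppliers: 4. (They sum to 14.)

Buyers gain 10 per trip; suppliers gain 4 per trip.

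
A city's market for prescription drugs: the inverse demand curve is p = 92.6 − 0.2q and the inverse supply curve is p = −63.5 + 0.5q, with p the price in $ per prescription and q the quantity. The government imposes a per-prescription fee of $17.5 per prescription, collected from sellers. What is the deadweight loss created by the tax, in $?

Deadweight loss = $218.75.

Rewrite in direct form: qd = 463 − 5p and qs = 2p + 127.
Before the tax: set 463 − 5p = 2p + 127 → p* = $48, q* = 223.
With the tax collected from sellers, supply shifts: qs = 2(p − 17.5) + 127.
New equilibrium: consumers pay $53, sellers receive $35.5, q = 198. (Wedge: pb − ps = 17.5.)
Quantity falls by |ΔQ| = |223 − 198| = 25.
DWL = ½ · t · |ΔQ| = ½ · 17.5 · 25 = $218.75.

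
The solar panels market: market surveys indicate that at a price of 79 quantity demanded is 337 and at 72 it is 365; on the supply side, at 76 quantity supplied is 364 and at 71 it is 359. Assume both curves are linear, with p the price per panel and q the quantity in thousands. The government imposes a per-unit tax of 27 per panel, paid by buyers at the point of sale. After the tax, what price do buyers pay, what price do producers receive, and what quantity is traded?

Demand slope: (365 − 337)/(72 − 79) = -4, so qd = 653 − 4p.
Supply slope: (359 − 364)/(71 − 76) = 1, so qs = p + 288.
Without the tax, 653 − 4p = p + 288 gives 5p = 365, so p* = 73 and q* = 361.
With the tax collected from buyers, demand (in seller-price terms) shifts: qd = 653 − 4(p + 27).
Solving gives q = 339.4 with buyers paying 78.4 and producers receiving 51.4 (the 27 wedge).

Buyers pay 78.4; producers receive 51.4; quantity = 339.4.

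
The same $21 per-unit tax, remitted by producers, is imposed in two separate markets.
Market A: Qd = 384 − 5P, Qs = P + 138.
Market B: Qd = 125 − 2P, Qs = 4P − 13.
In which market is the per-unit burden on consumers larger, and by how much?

Market B, by $10.5.

Market A: pre-tax P* = $41, Q* = 179; post-tax Q = 161.5; per-unit burden on consumers = $3.5.
Market B: pre-tax P* = $23, Q* = 79; post-tax Q = 51; per-unit burden on consumers = $14.
Difference: $3.5 vs $14 → market B is larger by $10.5.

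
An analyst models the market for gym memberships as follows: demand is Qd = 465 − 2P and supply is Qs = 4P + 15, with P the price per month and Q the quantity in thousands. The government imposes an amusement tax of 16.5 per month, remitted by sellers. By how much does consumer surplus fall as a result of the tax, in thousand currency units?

Consumer surplus falls by 3344 thousand.

Without the tax, 465 − 2P = 4P + 15 gives 6P = 450, so P* = 75 and Q* = 315.
With the tax collected from sellers, supply shifts: Qs = 4(P − 16.5) + 15.
Solving gives Q = 293 with consumers paying 86 and sellers receiving 69.5 (the 16.5 wedge).
ΔCS is the trapezoid between Q = 293 and Q = 315 of height 11: ½ · (315 + 293) · 11 = 3344.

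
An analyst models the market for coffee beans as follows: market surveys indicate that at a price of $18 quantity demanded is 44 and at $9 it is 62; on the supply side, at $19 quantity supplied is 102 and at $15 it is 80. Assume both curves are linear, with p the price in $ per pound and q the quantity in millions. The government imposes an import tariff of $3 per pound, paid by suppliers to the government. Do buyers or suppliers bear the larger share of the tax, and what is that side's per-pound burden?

Demand slope: (62 − 44)/(9 − 18) = -2, so qd = 80 − 2p.
Supply slope: (80 − 102)/(15 − 19) = 5.5, so qs = 5.5p − 2.5.
Without the tax, 80 − 2p = 5.5p − 2.5 gives 7.5p = 82.5, so p* = $11 and q* = 58.
With the tax collected from suppliers, supply shifts: qs = 5.5(p − 3) − 2.5.
Solving gives q = 53.6 with buyers paying $13.2 and suppliers receiving $10.2 (the $3 wedge).
Per-pound burden: buyers $2.2, suppliers $0.8.
Buyers take the larger share because demand is less price-elastic here (demand slope 2 vs supply slope 5.5).

Buyers bear the larger share: $2.2 per pound.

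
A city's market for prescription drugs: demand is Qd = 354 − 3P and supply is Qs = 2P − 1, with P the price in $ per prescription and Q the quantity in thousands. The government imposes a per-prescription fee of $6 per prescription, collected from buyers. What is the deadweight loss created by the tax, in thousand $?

Before the tax: set 354 − 3P = 2P − 1 → P* = $71, Q* = 141.
With the tax collected from buyers, demand (in seller-price terms) shifts: Qd = 354 − 3(P + 6).
New equilibrium: buyers pay $73.4, suppliers receive $67.4, Q = 133.8. (Wedge: Pb − Ps = 6.)
Quantity falls by |ΔQ| = |141 − 133.8| = 7.2.
DWL = ½ · t · |ΔQ| = ½ · 6 · 7.2 = $21.6.

Deadweight loss = $21.6 thousand.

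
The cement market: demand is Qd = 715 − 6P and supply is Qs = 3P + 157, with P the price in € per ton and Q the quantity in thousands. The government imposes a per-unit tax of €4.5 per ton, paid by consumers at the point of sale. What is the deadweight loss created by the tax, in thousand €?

Deadweight loss = €20.25 thousand.

Before the tax: set 715 − 6P = 3P + 157 → P* = €62, Q* = 343.
With the tax collected from consumers, demand (in seller-price terms) shifts: Qd = 715 − 6(P + 4.5).
Solving gives Q = 334 with consumers paying €63.5 and producers receiving €59 (the €4.5 wedge).
Quantity falls by |ΔQ| = |343 − 334| = 9.
DWL = ½ · t · |ΔQ| = ½ · 4.5 · 9 = €20.25.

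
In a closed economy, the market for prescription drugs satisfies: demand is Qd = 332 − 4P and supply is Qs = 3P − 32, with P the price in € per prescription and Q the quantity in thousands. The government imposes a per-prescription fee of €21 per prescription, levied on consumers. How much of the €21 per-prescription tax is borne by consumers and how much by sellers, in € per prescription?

Consumers bear €9 per prescription; sellers bear €12 per prescription.

Before the tax: set 332 − 4P = 3P − 32 → P* = €52, Q* = 124.
With the tax collected from consumers, demand (in seller-price terms) shifts: Qd = 332 − 4(P + 21).
New equilibrium: consumers pay €61, sellers receive €40, Q = 88. (Wedge: Pb − Ps = 21.)
Burden on consumers: €9; on sellers: €12. (They sum to €21.)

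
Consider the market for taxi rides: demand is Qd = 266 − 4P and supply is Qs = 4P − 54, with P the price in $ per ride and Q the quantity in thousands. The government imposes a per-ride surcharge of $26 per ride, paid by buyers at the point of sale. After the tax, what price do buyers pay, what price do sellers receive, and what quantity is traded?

Buyers pay $53; sellers receive $27; quantity = 54.

Before the tax: set 266 − 4P = 4P − 54 → P* = $40, Q* = 106.
With the tax collected from buyers, demand (in seller-price terms) shifts: Qd = 266 − 4(P + 26).
Solving gives Q = 54 with buyers paying $53 and sellers receiving $27 (the $26 wedge).
The less price-elastic side of the market bears the larger share of a per-unit tax.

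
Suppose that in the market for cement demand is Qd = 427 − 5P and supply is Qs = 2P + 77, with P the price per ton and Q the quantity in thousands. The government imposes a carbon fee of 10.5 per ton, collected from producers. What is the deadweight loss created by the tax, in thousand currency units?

Before the tax: set 427 − 5P = 2P + 77 → P* = 50, Q* = 177.
With the tax collected from producers, supply shifts: Qs = 2(P − 10.5) + 77.
New equilibrium: consumers pay 53, producers receive 42.5, Q = 162. (Wedge: Pb − Ps = 10.5.)
Quantity falls by |ΔQ| = |177 − 162| = 15.
DWL = ½ · t · |ΔQ| = ½ · 10.5 · 15 = 78.75.

Deadweight loss = 78.75 thousand.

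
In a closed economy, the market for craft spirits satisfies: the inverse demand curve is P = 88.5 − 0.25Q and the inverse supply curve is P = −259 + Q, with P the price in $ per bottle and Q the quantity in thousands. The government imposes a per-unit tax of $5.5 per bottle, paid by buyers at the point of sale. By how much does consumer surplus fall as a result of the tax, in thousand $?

Rewrite in direct form: Qd = 354 − 4P and Qs = P + 259.
Without the tax, 354 − 4P = P + 259 gives 5P = 95, so P* = $19 and Q* = 278.
With the tax collected from buyers, demand (in seller-price terms) shifts: Qd = 354 − 4(P + 5.5).
Solving gives Q = 273.6 with buyers paying $20.1 and sellers receiving $14.6 (the $5.5 wedge).
ΔCS is the trapezoid between Q = 273.6 and Q = 278 of height $1.1: ½ · (278 + 273.6) · 1.1 = $303.38.

Consumer surplus falls by $303.38 thousand.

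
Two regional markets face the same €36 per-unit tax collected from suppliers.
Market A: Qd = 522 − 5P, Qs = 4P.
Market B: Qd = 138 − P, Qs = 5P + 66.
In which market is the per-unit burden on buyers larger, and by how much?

Market A: pre-tax P* = €58, Q* = 232; post-tax Q = 152; per-unit burden on buyers = €16.
Market B: pre-tax P* = €12, Q* = 126; post-tax Q = 96; per-unit burden on buyers = €30.
Difference: €16 vs €30 → market B is larger by €14.

Market B, by €14.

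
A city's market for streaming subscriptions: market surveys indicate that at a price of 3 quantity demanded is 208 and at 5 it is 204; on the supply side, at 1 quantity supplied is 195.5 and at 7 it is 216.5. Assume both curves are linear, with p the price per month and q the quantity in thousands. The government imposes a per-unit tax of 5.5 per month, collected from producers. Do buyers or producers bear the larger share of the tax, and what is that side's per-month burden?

Demand slope: (204 − 208)/(5 − 3) = -2, so qd = 214 − 2p.
Supply slope: (216.5 − 195.5)/(7 − 1) = 3.5, so qs = 3.5p + 192.
Before the tax: set 214 − 2p = 3.5p + 192 → p* = 4, q* = 206.
With the tax collected from producers, supply shifts: qs = 3.5(p − 5.5) + 192.
New equilibrium: buyers pay 7.5, producers receive 2, q = 199. (Wedge: pb − ps = 5.5.)
Per-month burden: buyers 3.5, producers 2.
Buyers take the larger share because demand is less price-elastic here (demand slope 2 vs supply slope 3.5).

Buyers bear the larger share: 3.5 per month.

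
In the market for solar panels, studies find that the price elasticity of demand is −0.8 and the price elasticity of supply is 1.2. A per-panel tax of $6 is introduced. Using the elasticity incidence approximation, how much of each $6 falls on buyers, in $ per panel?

Incidence ratio: buyers' share ≈ εs / (εs + |εd|) = 1.2 / (1.2 + 0.8) = 0.6.
So buyers bear ≈ 0.6 × $6 = $3.6; producers bear $2.4.

Buyers bear ≈ $3.6 per panel.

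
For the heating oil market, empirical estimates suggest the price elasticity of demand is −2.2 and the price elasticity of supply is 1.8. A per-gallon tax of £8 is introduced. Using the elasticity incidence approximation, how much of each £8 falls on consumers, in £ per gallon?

Incidence ratio: consumers' share ≈ εs / (εs + |εd|) = 1.8 / (1.8 + 2.2) = 0.45.
So consumers bear ≈ 0.45 × £8 = £3.6; sellers bear £4.4.

Consumers bear ≈ £3.6 per gallon.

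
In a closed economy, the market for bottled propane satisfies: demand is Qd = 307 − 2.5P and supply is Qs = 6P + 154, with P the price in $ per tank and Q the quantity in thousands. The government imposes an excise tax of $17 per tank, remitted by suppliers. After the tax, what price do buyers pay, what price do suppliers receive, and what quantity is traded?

Before the tax: set 307 − 2.5P = 6P + 154 → P* = $18, Q* = 262.
With the tax collected from suppliers, supply shifts: Qs = 6(P − 17) + 154.
Solving gives Q = 232 with buyers paying $30 and suppliers receiving $13 (the $17 wedge).

Buyers pay $30; suppliers receive $13; quantity = 232.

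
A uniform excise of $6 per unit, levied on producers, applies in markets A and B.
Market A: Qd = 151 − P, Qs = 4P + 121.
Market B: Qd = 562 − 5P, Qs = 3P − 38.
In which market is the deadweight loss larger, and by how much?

Market A: pre-tax P* = $6, Q* = 145; post-tax Q = 140.2; deadweight loss = $14.4.
Market B: pre-tax P* = $75, Q* = 187; post-tax Q = 175.75; deadweight loss = $33.75.
Difference: $14.4 vs $33.75 → market B is larger by $19.35.

Market B, by $19.35.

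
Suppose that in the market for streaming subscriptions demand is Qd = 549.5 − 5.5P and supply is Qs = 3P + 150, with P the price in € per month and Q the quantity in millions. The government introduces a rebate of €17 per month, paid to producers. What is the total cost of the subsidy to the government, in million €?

Before the subsidy: set 549.5 − 5.5P = 3P + 150 → P* = €47, Q* = 291.
With a per-unit subsidy paid to producers, each receives P + 17 per unit sold, so supply becomes Qs = 3(P + 17) + 150.
New equilibrium: consumers pay €41, producers receive €58, Q = 324. (Wedge: Pb − Ps = −17.)
Outlay = t · Q = 17 · 324 = €5508.

Government outlay = €5508 million.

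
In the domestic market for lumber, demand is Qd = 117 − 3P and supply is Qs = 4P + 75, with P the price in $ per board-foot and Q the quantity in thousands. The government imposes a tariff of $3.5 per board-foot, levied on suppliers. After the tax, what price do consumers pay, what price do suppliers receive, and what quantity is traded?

Consumers pay $8; suppliers receive $4.5; quantity = 93.

Before the tax: set 117 − 3P = 4P + 75 → P* = $6, Q* = 99.
With the tax collected from suppliers, supply shifts: Qs = 4(P − 3.5) + 75.
Solving gives Q = 93 with consumers paying $8 and suppliers receiving $4.5 (the $3.5 wedge).
The less price-elastic side of the market bears the larger share of a per-unit tax.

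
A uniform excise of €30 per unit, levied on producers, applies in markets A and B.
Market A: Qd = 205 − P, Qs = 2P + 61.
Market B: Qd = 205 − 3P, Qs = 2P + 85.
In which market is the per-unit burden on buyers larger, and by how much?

Market A, by €8.

Market A: pre-tax P* = €48, Q* = 157; post-tax Q = 137; per-unit burden on buyers = €20.
Market B: pre-tax P* = €24, Q* = 133; post-tax Q = 97; per-unit burden on buyers = €12.
Difference: €20 vs €12 → market A is larger by €8.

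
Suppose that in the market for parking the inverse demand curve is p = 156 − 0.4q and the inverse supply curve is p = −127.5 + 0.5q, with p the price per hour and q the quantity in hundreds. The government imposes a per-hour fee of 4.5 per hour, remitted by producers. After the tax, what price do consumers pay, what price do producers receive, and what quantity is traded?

Inverting to q(p) form: qd = 390 − 2.5p; qs = 2p + 255.
Without the tax, 390 − 2.5p = 2p + 255 gives 4.5p = 135, so p* = 30 and q* = 315.
With the tax collected from producers, supply shifts: qs = 2(p − 4.5) + 255.
New equilibrium: consumers pay 32, producers receive 27.5, q = 310. (Wedge: pb − ps = 4.5.)
The less price-elastic side of the market bears the larger share of a per-unit tax.

Consumers pay 32; producers receive 27.5; quantity = 310.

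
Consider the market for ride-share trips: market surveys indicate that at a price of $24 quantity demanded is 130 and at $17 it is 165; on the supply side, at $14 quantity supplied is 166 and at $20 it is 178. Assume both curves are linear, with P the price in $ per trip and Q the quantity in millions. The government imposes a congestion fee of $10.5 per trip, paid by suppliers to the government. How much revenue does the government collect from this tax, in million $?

Demand slope: (165 − 130)/(17 − 24) = -5, so Qd = 250 − 5P.
Supply slope: (178 − 166)/(20 − 14) = 2, so Qs = 2P + 138.
Before the tax: set 250 − 5P = 2P + 138 → P* = $16, Q* = 170.
With the tax collected from suppliers, supply shifts: Qs = 2(P − 10.5) + 138.
Solving gives Q = 155 with buyers paying $19 and suppliers receiving $8.5 (the $10.5 wedge).
Revenue = t · Q = 10.5 · 155 = $1627.5.

Tax revenue = $1627.5 million.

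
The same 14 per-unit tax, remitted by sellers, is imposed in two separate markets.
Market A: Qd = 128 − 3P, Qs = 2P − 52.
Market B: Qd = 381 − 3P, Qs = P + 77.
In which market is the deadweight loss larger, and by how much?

Market A, by 44.1.

Market A: pre-tax P* = 36, Q* = 20; post-tax Q = 3.2; deadweight loss = 117.6.
Market B: pre-tax P* = 76, Q* = 153; post-tax Q = 142.5; deadweight loss = 73.5.
Difference: 117.6 vs 73.5 → market A is larger by 44.1.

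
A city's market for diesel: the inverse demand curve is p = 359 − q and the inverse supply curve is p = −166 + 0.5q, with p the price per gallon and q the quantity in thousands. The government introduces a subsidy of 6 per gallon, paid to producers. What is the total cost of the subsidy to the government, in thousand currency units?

Government outlay = 2124 thousand.

Inverting to q(p) form: qd = 359 − p; qs = 2p + 332.
Before the subsidy: set 359 − p = 2p + 332 → p* = 9, q* = 350.
With a per-unit subsidy paid to producers, each receives p + 6 per unit sold, so supply becomes qs = 2(p + 6) + 332.
Solving gives q = 354 with consumers paying 5 and producers receiving 11 (the 6 wedge).
Outlay = t · Q = 6 · 354 = 2124.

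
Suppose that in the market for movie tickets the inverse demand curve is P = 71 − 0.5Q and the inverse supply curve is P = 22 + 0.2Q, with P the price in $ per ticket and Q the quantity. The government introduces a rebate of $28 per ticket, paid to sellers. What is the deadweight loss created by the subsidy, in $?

Rewrite in direct form: Qd = 142 − 2P and Qs = 5P − 110.
Before the subsidy: set 142 − 2P = 5P − 110 → P* = $36, Q* = 70.
With a per-unit subsidy paid to sellers, each receives P + 28 per unit sold, so supply becomes Qs = 5(P + 28) − 110.
New equilibrium: buyers pay $16, sellers receive $44, Q = 110. (Wedge: Pb − Ps = −28.)
Quantity rises by |ΔQ| = |70 − 110| = 40.
DWL = ½ · t · |ΔQ| = ½ · 28 · 40 = $560.

Deadweight loss = $560.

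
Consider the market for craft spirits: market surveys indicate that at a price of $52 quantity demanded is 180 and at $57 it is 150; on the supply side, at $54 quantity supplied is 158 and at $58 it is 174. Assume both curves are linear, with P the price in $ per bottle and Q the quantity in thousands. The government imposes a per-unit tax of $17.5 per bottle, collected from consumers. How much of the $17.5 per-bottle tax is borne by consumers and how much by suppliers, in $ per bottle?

Demand slope: (150 − 180)/(57 − 52) = -6, so Qd = 492 − 6P.
Supply slope: (174 − 158)/(58 − 54) = 4, so Qs = 4P − 58.
Without the tax, 492 − 6P = 4P − 58 gives 10P = 550, so P* = $55 and Q* = 162.
With the tax collected from consumers, demand (in seller-price terms) shifts: Qd = 492 − 6(P + 17.5).
New equilibrium: consumers pay $62, suppliers receive $44.5, Q = 120. (Wedge: Pb − Ps = 17.5.)
Burden on consumers: $7; on suppliers: $10.5. (They sum to $17.5.)

Consumers bear $7 per bottle; suppliers bear $10.5 per bottle.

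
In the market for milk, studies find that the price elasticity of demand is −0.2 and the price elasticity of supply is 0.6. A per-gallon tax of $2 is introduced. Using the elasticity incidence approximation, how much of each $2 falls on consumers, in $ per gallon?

Consumers bear ≈ $1.5 per gallon.

Incidence ratio: consumers' share ≈ εs / (εs + |εd|) = 0.6 / (0.6 + 0.2) = 0.75.
So consumers bear ≈ 0.75 × $2 = $1.5; sellers bear $0.5.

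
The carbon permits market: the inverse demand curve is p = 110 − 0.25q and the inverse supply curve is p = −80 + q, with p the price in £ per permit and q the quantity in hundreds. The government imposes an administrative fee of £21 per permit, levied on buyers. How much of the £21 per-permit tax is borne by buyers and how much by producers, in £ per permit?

Buyers bear £4.2 per permit; producers bear £16.8 per permit.

Inverting to q(p) form: qd = 440 − 4p; qs = p + 80.
Before the tax: set 440 − 4p = p + 80 → p* = £72, q* = 152.
With the tax collected from buyers, demand (in seller-price terms) shifts: qd = 440 − 4(p + 21).
New equilibrium: buyers pay £76.2, producers receive £55.2, q = 135.2. (Wedge: pb − ps = 21.)
Burden on buyers: £4.2; on producers: £16.8. (They sum to £21.)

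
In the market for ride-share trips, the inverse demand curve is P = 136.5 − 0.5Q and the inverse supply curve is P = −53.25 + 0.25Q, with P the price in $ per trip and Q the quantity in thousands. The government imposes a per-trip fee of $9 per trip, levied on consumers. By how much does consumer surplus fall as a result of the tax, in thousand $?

Consumer surplus falls by $1482 thousand.

Rewrite in direct form: Qd = 273 − 2P and Qs = 4P + 213.
Before the tax: set 273 − 2P = 4P + 213 → P* = $10, Q* = 253.
With the tax collected from consumers, demand (in seller-price terms) shifts: Qd = 273 − 2(P + 9).
Solving gives Q = 241 with consumers paying $16 and producers receiving $7 (the $9 wedge).
ΔCS is the trapezoid between Q = 241 and Q = 253 of height $6: ½ · (253 + 241) · 6 = $1482.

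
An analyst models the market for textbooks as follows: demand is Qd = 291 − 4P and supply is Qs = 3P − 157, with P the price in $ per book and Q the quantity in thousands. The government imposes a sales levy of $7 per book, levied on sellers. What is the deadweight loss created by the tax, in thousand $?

Without the tax, 291 − 4P = 3P − 157 gives 7P = 448, so P* = $64 and Q* = 35.
With the tax collected from sellers, supply shifts: Qs = 3(P − 7) − 157.
Solving gives Q = 23 with buyers paying $67 and sellers receiving $60 (the $7 wedge).
Quantity falls by |ΔQ| = |35 − 23| = 12.
DWL = ½ · t · |ΔQ| = ½ · 7 · 12 = $42.

Deadweight loss = $42 thousand.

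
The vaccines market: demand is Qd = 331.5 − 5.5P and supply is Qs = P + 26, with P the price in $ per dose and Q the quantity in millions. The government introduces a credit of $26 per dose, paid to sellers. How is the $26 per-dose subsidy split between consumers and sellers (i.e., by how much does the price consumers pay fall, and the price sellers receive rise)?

Consumers gain $4 per dose; sellers gain $22 per dose.

Without the subsidy, 331.5 − 5.5P = P + 26 gives 6.5P = 305.5, so P* = $47 and Q* = 73.
With a per-unit subsidy paid to sellers, each receives P + 26 per unit sold, so supply becomes Qs = (P + 26) + 26.
Solving gives Q = 95 with consumers paying $43 and sellers receiving $69 (the $26 wedge).
Gain to consumers: $4; to sellers: $22. (They sum to $26.)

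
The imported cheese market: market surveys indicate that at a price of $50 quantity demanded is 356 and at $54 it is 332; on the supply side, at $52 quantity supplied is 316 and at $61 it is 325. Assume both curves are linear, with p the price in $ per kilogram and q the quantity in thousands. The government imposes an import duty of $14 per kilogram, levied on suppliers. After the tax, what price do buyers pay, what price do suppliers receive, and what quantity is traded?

Demand slope: (332 − 356)/(54 − 50) = -6, so qd = 656 − 6p.
Supply slope: (325 − 316)/(61 − 52) = 1, so qs = p + 264.
Before the tax: set 656 − 6p = p + 264 → p* = $56, q* = 320.
With the tax collected from suppliers, supply shifts: qs = (p − 14) + 264.
New equilibrium: buyers pay $58, suppliers receive $44, q = 308. (Wedge: pb − ps = 14.)
The less price-elastic side of the market bears the larger share of a per-unit tax.

Buyers pay $58; suppliers receive $44; quantity = 308.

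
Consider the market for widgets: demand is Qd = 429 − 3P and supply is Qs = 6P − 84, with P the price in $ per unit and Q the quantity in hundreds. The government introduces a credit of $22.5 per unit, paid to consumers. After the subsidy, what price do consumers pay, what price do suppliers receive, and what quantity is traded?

Without the subsidy, 429 − 3P = 6P − 84 gives 9P = 513, so P* = $57 and Q* = 258.
With a per-unit subsidy paid to consumers, each effectively pays P − 22.5, so demand becomes Qd = 429 − 3(P − 22.5).
New equilibrium: consumers pay $42, suppliers receive $64.5, Q = 303. (Wedge: Pb − Ps = −22.5.)

Consumers pay $42; suppliers receive $64.5; quantity = 303.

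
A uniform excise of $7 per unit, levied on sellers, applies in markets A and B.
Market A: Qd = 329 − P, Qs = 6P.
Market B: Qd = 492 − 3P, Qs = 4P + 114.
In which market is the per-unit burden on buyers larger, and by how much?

Market A, by $2.

Market A: pre-tax P* = $47, Q* = 282; post-tax Q = 276; per-unit burden on buyers = $6.
Market B: pre-tax P* = $54, Q* = 330; post-tax Q = 318; per-unit burden on buyers = $4.
Difference: $6 vs $4 → market A is larger by $2.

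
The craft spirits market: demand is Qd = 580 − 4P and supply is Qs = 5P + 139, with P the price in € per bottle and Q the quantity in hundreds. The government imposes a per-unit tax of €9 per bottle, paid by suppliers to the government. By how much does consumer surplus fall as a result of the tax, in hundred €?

Before the tax: set 580 − 4P = 5P + 139 → P* = €49, Q* = 384.
With the tax collected from suppliers, supply shifts: Qs = 5(P − 9) + 139.
Solving gives Q = 364 with buyers paying €54 and suppliers receiving €45 (the €9 wedge).
ΔCS is the trapezoid between Q = 364 and Q = 384 of height €5: ½ · (384 + 364) · 5 = €1870.

Consumer surplus falls by €1870 hundred.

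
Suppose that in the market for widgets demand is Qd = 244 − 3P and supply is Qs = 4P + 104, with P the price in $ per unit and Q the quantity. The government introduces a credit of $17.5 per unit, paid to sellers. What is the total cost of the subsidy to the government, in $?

Government outlay = $3745.

Without the subsidy, 244 − 3P = 4P + 104 gives 7P = 140, so P* = $20 and Q* = 184.
With a per-unit subsidy paid to sellers, each receives P + 17.5 per unit sold, so supply becomes Qs = 4(P + 17.5) + 104.
New equilibrium: consumers pay $10, sellers receive $27.5, Q = 214. (Wedge: Pb − Ps = −17.5.)
Outlay = t · Q = 17.5 · 214 = $3745.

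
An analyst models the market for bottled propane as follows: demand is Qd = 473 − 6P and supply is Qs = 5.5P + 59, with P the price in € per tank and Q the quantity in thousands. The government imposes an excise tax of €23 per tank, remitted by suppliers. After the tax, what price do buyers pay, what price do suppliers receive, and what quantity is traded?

Without the tax, 473 − 6P = 5.5P + 59 gives 11.5P = 414, so P* = €36 and Q* = 257.
With the tax collected from suppliers, supply shifts: Qs = 5.5(P − 23) + 59.
New equilibrium: buyers pay €47, suppliers receive €24, Q = 191. (Wedge: Pb − Ps = 23.)

Buyers pay €47; suppliers receive €24; quantity = 191.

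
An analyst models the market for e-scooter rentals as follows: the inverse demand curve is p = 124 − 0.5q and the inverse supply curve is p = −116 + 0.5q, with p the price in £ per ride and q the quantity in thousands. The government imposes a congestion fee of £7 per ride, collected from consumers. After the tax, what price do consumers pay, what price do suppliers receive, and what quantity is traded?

Inverting to q(p) form: qd = 248 − 2p; qs = 2p + 232.
Without the tax, 248 − 2p = 2p + 232 gives 4p = 16, so p* = £4 and q* = 240.
With the tax collected from consumers, demand (in seller-price terms) shifts: qd = 248 − 2(p + 7).
New equilibrium: consumers pay £7.5, suppliers receive £0.5, q = 233. (Wedge: pb − ps = 7.)

Consumers pay £7.5; suppliers receive £0.5; quantity = 233.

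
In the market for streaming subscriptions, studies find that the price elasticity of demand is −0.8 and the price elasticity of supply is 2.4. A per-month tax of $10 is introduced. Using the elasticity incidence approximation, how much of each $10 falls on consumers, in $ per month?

Consumers bear ≈ $7.5 per month.

Incidence ratio: consumers' share ≈ εs / (εs + |εd|) = 2.4 / (2.4 + 0.8) = 0.75.
So consumers bear ≈ 0.75 × $10 = $7.5; suppliers bear $2.5.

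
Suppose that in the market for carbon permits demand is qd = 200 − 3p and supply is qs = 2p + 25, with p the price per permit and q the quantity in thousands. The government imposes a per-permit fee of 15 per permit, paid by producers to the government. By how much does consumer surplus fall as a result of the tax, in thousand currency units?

Before the tax: set 200 − 3p = 2p + 25 → p* = 35, q* = 95.
With the tax collected from producers, supply shifts: qs = 2(p − 15) + 25.
Solving gives q = 77 with consumers paying 41 and producers receiving 26 (the 15 wedge).
ΔCS is the trapezoid between Q = 77 and Q = 95 of height 6: ½ · (95 + 77) · 6 = 516.

Consumer surplus falls by 516 thousand.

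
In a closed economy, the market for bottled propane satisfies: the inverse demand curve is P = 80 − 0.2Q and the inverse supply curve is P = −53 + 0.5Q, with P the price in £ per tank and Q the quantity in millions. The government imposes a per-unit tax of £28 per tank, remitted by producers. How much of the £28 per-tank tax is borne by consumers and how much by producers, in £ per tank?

Inverting to Q(P) form: Qd = 400 − 5P; Qs = 2P + 106.
Before the tax: set 400 − 5P = 2P + 106 → P* = £42, Q* = 190.
With the tax collected from producers, supply shifts: Qs = 2(P − 28) + 106.
New equilibrium: consumers pay £50, producers receive £22, Q = 150. (Wedge: Pb − Ps = 28.)
Burden on consumers: £8; on producers: £20. (They sum to £28.)

Consumers bear £8 per tank; producers bear £20 per tank.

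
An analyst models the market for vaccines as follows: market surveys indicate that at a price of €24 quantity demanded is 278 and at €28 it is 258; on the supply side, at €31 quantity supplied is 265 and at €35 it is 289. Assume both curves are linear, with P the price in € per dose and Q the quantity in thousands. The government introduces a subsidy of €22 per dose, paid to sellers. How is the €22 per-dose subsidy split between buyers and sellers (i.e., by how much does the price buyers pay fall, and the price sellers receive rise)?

Demand slope: (258 − 278)/(28 − 24) = -5, so Qd = 398 − 5P.
Supply slope: (289 − 265)/(35 − 31) = 6, so Qs = 6P + 79.
Before the subsidy: set 398 − 5P = 6P + 79 → P* = €29, Q* = 253.
With a per-unit subsidy paid to sellers, each receives P + 22 per unit sold, so supply becomes Qs = 6(P + 22) + 79.
New equilibrium: buyers pay €17, sellers receive €39, Q = 313. (Wedge: Pb − Ps = −22.)
Gain to buyers: €12; to sellers: €10. (They sum to €22.)

Buyers gain €12 per dose; sellers gain €10 per dose.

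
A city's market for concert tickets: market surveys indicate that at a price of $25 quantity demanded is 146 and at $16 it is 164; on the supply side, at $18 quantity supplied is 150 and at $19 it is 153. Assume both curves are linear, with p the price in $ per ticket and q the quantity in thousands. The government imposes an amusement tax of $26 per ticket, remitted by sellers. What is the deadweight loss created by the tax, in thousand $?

Demand slope: (164 − 146)/(16 − 25) = -2, so qd = 196 − 2p.
Supply slope: (153 − 150)/(19 − 18) = 3, so qs = 3p + 96.
Before the tax: set 196 − 2p = 3p + 96 → p* = $20, q* = 156.
With the tax collected from sellers, supply shifts: qs = 3(p − 26) + 96.
New equilibrium: buyers pay $35.6, sellers receive $9.6, q = 124.8. (Wedge: pb − ps = 26.)
Quantity falls by |ΔQ| = |156 − 124.8| = 31.2.
DWL = ½ · t · |ΔQ| = ½ · 26 · 31.2 = $405.6.

Deadweight loss = $405.6 thousand.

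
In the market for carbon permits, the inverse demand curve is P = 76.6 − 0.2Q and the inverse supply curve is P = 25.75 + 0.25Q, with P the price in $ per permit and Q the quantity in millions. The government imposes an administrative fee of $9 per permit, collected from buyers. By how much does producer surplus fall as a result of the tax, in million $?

Inverting to Q(P) form: Qd = 383 − 5P; Qs = 4P − 103.
Before the tax: set 383 − 5P = 4P − 103 → P* = $54, Q* = 113.
With the tax collected from buyers, demand (in seller-price terms) shifts: Qd = 383 − 5(P + 9).
New equilibrium: buyers pay $58, sellers receive $49, Q = 93. (Wedge: Pb − Ps = 9.)
ΔPS is the trapezoid between Q = 93 and Q = 113 of height $5: ½ · (113 + 93) · 5 = $515.

Producer surplus falls by $515 million.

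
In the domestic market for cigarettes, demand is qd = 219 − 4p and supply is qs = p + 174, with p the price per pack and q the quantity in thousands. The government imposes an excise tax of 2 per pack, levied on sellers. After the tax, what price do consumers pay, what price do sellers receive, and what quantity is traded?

Without the tax, 219 − 4p = p + 174 gives 5p = 45, so p* = 9 and q* = 183.
With the tax collected from sellers, supply shifts: qs = (p − 2) + 174.
Solving gives q = 181.4 with consumers paying 9.4 and sellers receiving 7.4 (the 2 wedge).

Consumers pay 9.4; sellers receive 7.4; quantity = 181.4.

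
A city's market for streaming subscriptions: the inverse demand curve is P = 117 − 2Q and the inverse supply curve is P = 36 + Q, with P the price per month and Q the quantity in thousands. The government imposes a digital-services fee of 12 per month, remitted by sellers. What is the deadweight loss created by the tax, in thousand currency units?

Deadweight loss = 24 thousand.

Inverting to Q(P) form: Qd = 58.5 − 0.5P; Qs = P − 36.
Without the tax, 58.5 − 0.5P = P − 36 gives 1.5P = 94.5, so P* = 63 and Q* = 27.
With the tax collected from sellers, supply shifts: Qs = (P − 12) − 36.
Solving gives Q = 23 with consumers paying 71 and sellers receiving 59 (the 12 wedge).
Quantity falls by |ΔQ| = |27 − 23| = 4.
DWL = ½ · t · |ΔQ| = ½ · 12 · 4 = 24.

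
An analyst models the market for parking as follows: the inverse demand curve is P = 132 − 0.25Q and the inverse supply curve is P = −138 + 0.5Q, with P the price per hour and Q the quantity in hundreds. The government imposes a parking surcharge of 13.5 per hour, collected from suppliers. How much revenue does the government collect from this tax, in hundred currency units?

Tax revenue = 4617 hundred.

Inverting to Q(P) form: Qd = 528 − 4P; Qs = 2P + 276.
Before the tax: set 528 − 4P = 2P + 276 → P* = 42, Q* = 360.
With the tax collected from suppliers, supply shifts: Qs = 2(P − 13.5) + 276.
New equilibrium: buyers pay 46.5, suppliers receive 33, Q = 342. (Wedge: Pb − Ps = 13.5.)
Revenue = t · Q = 13.5 · 342 = 4617.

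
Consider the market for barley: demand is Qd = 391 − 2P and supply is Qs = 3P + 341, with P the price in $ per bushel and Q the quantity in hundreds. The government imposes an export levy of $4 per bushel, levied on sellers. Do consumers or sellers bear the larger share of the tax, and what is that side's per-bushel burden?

Consumers bear the larger share: $2.4 per bushel.

Before the tax: set 391 − 2P = 3P + 341 → P* = $10, Q* = 371.
With the tax collected from sellers, supply shifts: Qs = 3(P − 4) + 341.
New equilibrium: consumers pay $12.4, sellers receive $8.4, Q = 366.2. (Wedge: Pb − Ps = 4.)
Per-bushel burden: consumers $2.4, sellers $1.6.
Consumers take the larger share because demand is less price-elastic here (demand slope 2 vs supply slope 3).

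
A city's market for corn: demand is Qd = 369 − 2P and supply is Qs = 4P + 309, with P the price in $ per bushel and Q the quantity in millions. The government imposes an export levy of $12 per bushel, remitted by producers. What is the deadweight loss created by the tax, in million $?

Deadweight loss = $96 million.

Before the tax: set 369 − 2P = 4P + 309 → P* = $10, Q* = 349.
With the tax collected from producers, supply shifts: Qs = 4(P − 12) + 309.
New equilibrium: consumers pay $18, producers receive $6, Q = 333. (Wedge: Pb − Ps = 12.)
Quantity falls by |ΔQ| = |349 − 333| = 16.
DWL = ½ · t · |ΔQ| = ½ · 12 · 16 = $96.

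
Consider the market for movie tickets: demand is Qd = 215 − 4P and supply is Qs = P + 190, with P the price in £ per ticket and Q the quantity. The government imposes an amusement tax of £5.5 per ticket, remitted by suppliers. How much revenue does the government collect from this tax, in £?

Before the tax: set 215 − 4P = P + 190 → P* = £5, Q* = 195.
With the tax collected from suppliers, supply shifts: Qs = (P − 5.5) + 190.
Solving gives Q = 190.6 with buyers paying £6.1 and suppliers receiving £0.6 (the £5.5 wedge).
Revenue = t · Q = 5.5 · 190.6 = £1048.3.

Tax revenue = £1048.3.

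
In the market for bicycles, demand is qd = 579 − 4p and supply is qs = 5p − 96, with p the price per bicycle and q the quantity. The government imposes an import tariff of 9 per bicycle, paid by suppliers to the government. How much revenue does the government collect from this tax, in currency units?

Before the tax: set 579 − 4p = 5p − 96 → p* = 75, q* = 279.
With the tax collected from suppliers, supply shifts: qs = 5(p − 9) − 96.
Solving gives q = 259 with consumers paying 80 and suppliers receiving 71 (the 9 wedge).
Revenue = t · Q = 9 · 259 = 2331.

Tax revenue = 2331.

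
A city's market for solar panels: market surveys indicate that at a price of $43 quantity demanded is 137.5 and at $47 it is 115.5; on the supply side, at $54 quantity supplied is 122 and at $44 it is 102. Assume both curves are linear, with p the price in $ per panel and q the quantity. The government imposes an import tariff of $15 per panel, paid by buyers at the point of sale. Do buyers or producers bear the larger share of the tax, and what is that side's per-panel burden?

Demand slope: (115.5 − 137.5)/(47 − 43) = -5.5, so qd = 374 − 5.5p.
Supply slope: (102 − 122)/(44 − 54) = 2, so qs = 2p + 14.
Without the tax, 374 − 5.5p = 2p + 14 gives 7.5p = 360, so p* = $48 and q* = 110.
With the tax collected from buyers, demand (in seller-price terms) shifts: qd = 374 − 5.5(p + 15).
Solving gives q = 88 with buyers paying $52 and producers receiving $37 (the $15 wedge).
Per-panel burden: buyers $4, producers $11.
Producers take the larger share because supply is less price-elastic here (demand slope 5.5 vs supply slope 2).
The less price-elastic side of the market bears the larger share of a per-unit tax.

Producers bear the larger share: $11 per panel.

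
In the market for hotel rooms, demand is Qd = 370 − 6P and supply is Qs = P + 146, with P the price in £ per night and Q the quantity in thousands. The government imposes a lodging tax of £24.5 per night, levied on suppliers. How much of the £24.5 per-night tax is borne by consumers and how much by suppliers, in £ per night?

Consumers bear £3.5 per night; suppliers bear £21 per night.

Without the tax, 370 − 6P = P + 146 gives 7P = 224, so P* = £32 and Q* = 178.
With the tax collected from suppliers, supply shifts: Qs = (P − 24.5) + 146.
Solving gives Q = 157 with consumers paying £35.5 and suppliers receiving £11 (the £24.5 wedge).
Burden on consumers: £3.5; on suppliers: £21. (They sum to £24.5.)
The less price-elastic side of the market bears the larger share of a per-unit tax.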